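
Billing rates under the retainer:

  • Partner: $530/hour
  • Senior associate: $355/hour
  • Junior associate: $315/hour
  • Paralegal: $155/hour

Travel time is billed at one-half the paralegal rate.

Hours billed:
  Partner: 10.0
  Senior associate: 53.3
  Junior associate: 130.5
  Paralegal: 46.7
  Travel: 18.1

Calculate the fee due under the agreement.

Partner: 10.0 × $530 = $5,300.00
Senior associate: 53.3 × $355 = $18,921.50
Junior associate: 130.5 × $315 = $41,107.50
Paralegal: 46.7 × $155 = $7,238.50
Subtotal: $5,300.00 + $18,921.50 + $41,107.50 + $7,238.50 = $72,567.50
Travel: 18.1 × ($155 ÷ 2) = 18.1 × $77.50 = $1,402.75
Total: $72,567.50 + $1,402.75 = $73,970.25

$73,970.25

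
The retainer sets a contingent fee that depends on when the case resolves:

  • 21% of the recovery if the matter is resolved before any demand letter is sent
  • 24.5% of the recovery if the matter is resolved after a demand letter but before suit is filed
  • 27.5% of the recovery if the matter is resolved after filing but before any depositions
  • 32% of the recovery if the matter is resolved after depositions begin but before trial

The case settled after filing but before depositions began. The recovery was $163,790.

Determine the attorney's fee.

The matter settled after filing but before depositions began, so the 27.5% rate applies.
$163,790 × 27.5% = $45,042.25

$45,042.25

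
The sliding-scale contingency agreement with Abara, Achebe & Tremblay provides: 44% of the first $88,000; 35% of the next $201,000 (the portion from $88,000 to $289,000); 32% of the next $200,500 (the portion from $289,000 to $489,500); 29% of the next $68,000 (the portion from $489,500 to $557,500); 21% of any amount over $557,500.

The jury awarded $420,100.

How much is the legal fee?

First $88,000 at 44% = $38,720.00
Next $201,000 at 35% = $70,350.00
Remaining $131,100 at 32% = $41,952.00
Fee: $38,720.00 + $70,350.00 + $41,952.00 = $151,022.00

$151,022.00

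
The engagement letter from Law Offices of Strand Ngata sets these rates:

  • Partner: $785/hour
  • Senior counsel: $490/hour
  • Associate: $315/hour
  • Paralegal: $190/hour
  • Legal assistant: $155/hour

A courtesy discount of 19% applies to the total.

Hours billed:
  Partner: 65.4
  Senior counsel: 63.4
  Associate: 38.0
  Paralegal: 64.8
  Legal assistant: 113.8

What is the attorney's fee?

$100,704.06

Partner: 65.4 × $785 = $51,339.00
Senior counsel: 63.4 × $490 = $31,066.00
Associate: 38.0 × $315 = $11,970.00
Paralegal: 64.8 × $190 = $12,312.00
Legal assistant: 113.8 × $155 = $17,639.00
Subtotal: $124,326.00
Less 19% discount: −$23,621.94
Total: $124,326.00 − $23,621.94 = $100,704.06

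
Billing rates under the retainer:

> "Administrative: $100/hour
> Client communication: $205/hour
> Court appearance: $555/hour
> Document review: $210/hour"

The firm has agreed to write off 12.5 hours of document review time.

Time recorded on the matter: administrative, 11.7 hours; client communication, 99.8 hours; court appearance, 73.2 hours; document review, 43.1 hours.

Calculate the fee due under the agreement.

$68,681.00

Administrative: 11.7 × $100 = $1,170.00
Client communication: 99.8 × $205 = $20,459.00
Court appearance: 73.2 × $555 = $40,626.00
Document review: 43.1 × $210 = $9,051.00
Subtotal: $71,306.00
Write-off: 12.5 × $210 = $2,625.00
Total: $71,306.00 − $2,625.00 = $68,681.00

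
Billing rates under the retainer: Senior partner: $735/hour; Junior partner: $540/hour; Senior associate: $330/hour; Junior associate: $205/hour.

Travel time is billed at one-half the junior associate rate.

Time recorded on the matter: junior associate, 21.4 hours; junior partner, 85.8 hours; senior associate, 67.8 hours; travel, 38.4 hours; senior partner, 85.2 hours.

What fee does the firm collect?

$139,651.00

Senior partner: 85.2 × $735 = $62,622.00
Junior partner: 85.8 × $540 = $46,332.00
Senior associate: 67.8 × $330 = $22,374.00
Junior associate: 21.4 × $205 = $4,387.00
Subtotal: $62,622.00 + $46,332.00 + $22,374.00 + $4,387.00 = $135,715.00
Travel: 38.4 × ($205 ÷ 2) = 38.4 × $102.50 = $3,936.00
Total: $135,715.00 + $3,936.00 = $139,651.00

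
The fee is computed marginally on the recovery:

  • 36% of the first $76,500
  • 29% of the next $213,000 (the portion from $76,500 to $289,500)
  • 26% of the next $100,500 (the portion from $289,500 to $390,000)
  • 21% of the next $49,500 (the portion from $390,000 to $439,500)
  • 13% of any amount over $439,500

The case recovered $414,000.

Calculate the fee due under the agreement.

$120,480.00

First $76,500 at 36% = $27,540.00
Next $213,000 at 29% = $61,770.00
Next $100,500 at 26% = $26,130.00
Remaining $24,000 at 21% = $5,040.00
Fee: $27,540.00 + $61,770.00 + $26,130.00 + $5,040.00 = $120,480.00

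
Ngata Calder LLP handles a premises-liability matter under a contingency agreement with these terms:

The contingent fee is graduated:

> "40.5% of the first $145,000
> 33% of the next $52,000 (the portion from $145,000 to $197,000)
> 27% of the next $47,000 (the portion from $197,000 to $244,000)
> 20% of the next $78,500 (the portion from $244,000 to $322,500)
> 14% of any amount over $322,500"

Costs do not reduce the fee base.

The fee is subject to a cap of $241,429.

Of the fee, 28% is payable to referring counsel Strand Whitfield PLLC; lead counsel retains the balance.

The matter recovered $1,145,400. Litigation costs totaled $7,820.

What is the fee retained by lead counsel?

Fee base is the gross recovery, $1,145,400; costs are reimbursed separately.
First $145,000 at 40.5% = $58,725.00
Next $52,000 at 33% = $17,160.00
Next $47,000 at 27% = $12,690.00
Next $78,500 at 20% = $15,700.00
Remaining $822,900 at 14% = $115,206.00
Fee: $58,725.00 + $17,160.00 + $12,690.00 + $15,700.00 + $115,206.00 = $219,481.00
$219,481.00 is under the $241,429 cap.
Referral share: 28% of $219,481.00 = $61,454.68; lead counsel retains $219,481.00 − $61,454.68 = $158,026.32.

$158,026.32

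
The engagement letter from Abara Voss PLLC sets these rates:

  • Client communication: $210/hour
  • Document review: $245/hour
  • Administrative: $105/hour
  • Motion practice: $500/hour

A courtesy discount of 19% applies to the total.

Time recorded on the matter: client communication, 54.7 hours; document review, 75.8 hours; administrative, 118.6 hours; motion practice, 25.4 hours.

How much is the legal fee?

$44,720.91

Client communication: 54.7 × $210 = $11,487.00
Document review: 75.8 × $245 = $18,571.00
Administrative: 118.6 × $105 = $12,453.00
Motion practice: 25.4 × $500 = $12,700.00
Subtotal: $55,211.00
Less 19% discount: −$10,490.09
Total: $55,211.00 − $10,490.09 = $44,720.91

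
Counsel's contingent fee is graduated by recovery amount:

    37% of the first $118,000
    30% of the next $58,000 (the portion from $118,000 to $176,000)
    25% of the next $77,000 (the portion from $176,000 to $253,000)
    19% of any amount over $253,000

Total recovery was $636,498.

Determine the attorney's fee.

First $118,000 at 37% = $43,660.00
Next $58,000 at 30% = $17,400.00
Next $77,000 at 25% = $19,250.00
Remaining $383,498 at 19% = $72,864.62
Fee: $43,660.00 + $17,400.00 + $19,250.00 + $72,864.62 = $153,174.62

$153,174.62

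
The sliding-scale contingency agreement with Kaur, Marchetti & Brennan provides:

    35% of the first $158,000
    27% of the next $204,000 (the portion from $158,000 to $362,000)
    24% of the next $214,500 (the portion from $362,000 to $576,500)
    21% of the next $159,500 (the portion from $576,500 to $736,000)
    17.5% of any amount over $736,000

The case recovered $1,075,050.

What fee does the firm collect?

$254,688.75

First $158,000 at 35% = $55,300.00
Next $204,000 at 27% = $55,080.00
Next $214,500 at 24% = $51,480.00
Next $159,500 at 21% = $33,495.00
Remaining $339,050 at 17.5% = $59,333.75
Fee: $55,300.00 + $55,080.00 + $51,480.00 + $33,495.00 + $59,333.75 = $254,688.75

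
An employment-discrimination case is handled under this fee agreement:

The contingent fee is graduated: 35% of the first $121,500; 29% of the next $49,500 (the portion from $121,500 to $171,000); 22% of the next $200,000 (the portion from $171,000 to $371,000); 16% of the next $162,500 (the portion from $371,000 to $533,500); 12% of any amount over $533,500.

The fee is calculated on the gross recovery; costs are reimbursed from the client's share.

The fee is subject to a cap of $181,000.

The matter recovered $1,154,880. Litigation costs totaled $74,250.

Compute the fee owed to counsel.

$181,000.00

Fee base is the gross recovery, $1,154,880; costs are reimbursed separately.
First $121,500 at 35% = $42,525.00
Next $49,500 at 29% = $14,355.00
Next $200,000 at 22% = $44,000.00
Next $162,500 at 16% = $26,000.00
Remaining $621,380 at 12% = $74,565.60
Fee: $42,525.00 + $14,355.00 + $44,000.00 + $26,000.00 + $74,565.60 = $201,445.60
$201,445.60 exceeds the $181,000 cap, so the fee is capped at $181,000.00.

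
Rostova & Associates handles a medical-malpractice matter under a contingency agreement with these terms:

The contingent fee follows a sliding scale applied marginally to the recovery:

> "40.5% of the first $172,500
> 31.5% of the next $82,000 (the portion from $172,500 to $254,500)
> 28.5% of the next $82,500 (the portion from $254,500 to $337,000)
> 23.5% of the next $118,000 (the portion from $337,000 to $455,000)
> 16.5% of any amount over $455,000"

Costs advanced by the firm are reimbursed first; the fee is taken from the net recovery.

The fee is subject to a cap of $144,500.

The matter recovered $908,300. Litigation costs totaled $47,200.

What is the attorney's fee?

Fee base (net of costs): $908,300 − $47,200 = $861,100
First $172,500 at 40.5% = $69,862.50
Next $82,000 at 31.5% = $25,830.00
Next $82,500 at 28.5% = $23,512.50
Next $118,000 at 23.5% = $27,730.00
Remaining $406,100 at 16.5% = $67,006.50
Fee: $69,862.50 + $25,830.00 + $23,512.50 + $27,730.00 + $67,006.50 = $213,941.50
$213,941.50 exceeds the $144,500 cap, so the fee is capped at $144,500.00.

$144,500.00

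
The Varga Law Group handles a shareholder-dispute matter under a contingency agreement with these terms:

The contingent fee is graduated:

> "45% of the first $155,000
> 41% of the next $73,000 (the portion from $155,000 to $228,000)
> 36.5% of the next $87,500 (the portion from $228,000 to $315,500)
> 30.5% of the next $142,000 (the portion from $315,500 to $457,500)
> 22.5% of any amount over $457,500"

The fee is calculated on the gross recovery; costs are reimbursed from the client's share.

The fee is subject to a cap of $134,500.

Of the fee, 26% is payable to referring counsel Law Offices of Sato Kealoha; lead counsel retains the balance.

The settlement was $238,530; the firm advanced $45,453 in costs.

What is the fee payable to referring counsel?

$26,916.10

Fee base is the gross recovery, $238,530; costs are reimbursed separately.
First $155,000 at 45% = $69,750.00
Next $73,000 at 41% = $29,930.00
Remaining $10,530 at 36.5% = $3,843.45
Fee: $69,750.00 + $29,930.00 + $3,843.45 = $103,523.45
$103,523.45 is under the $134,500 cap.
Referral share: 26% of $103,523.45 = $26,916.10; lead counsel retains $103,523.45 − $26,916.10 = $76,607.35.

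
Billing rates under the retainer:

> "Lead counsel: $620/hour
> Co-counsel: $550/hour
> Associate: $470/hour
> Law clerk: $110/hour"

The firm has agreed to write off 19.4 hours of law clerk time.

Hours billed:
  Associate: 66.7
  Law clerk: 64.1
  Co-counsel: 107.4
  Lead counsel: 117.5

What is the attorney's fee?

$168,186.00

Lead counsel: 117.5 × $620 = $72,850.00
Co-counsel: 107.4 × $550 = $59,070.00
Associate: 66.7 × $470 = $31,349.00
Law clerk: 64.1 × $110 = $7,051.00
Subtotal: $170,320.00
Write-off: 19.4 × $110 = $2,134.00
Total: $170,320.00 − $2,134.00 = $168,186.00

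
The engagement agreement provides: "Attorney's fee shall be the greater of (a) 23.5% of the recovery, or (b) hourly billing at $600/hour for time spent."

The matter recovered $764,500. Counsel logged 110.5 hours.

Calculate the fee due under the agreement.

$179,657.50

(a) 23.5% of $764,500 = $179,657.50
(b) 110.5 × $600 = $66,300.00
The greater is (a): $179,657.50.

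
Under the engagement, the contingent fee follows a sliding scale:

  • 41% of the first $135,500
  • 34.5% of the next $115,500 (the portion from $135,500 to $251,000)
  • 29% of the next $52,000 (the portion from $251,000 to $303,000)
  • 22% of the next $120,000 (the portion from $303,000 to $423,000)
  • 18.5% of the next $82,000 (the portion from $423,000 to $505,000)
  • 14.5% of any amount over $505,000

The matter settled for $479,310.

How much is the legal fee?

First $135,500 at 41% = $55,555.00
Next $115,500 at 34.5% = $39,847.50
Next $52,000 at 29% = $15,080.00
Next $120,000 at 22% = $26,400.00
Remaining $56,310 at 18.5% = $10,417.35
Fee: $55,555.00 + $39,847.50 + $15,080.00 + $26,400.00 + $10,417.35 = $147,299.85

$147,299.85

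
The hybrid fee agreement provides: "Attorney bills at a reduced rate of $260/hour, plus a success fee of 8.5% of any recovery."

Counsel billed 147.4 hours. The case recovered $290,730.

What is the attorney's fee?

Hourly: 147.4 × $260 = $38,324.00
Success fee: 8.5% of $290,730 = $24,712.05
Total: $38,324.00 + $24,712.05 = $63,036.05

$63,036.05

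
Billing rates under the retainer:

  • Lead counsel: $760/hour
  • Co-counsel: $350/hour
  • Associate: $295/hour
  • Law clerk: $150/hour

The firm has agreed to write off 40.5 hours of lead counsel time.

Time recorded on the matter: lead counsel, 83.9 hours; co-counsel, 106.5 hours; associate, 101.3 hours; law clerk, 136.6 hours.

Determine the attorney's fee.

$120,632.50

Lead counsel: 83.9 × $760 = $63,764.00
Co-counsel: 106.5 × $350 = $37,275.00
Associate: 101.3 × $295 = $29,883.50
Law clerk: 136.6 × $150 = $20,490.00
Subtotal: $151,412.50
Write-off: 40.5 × $760 = $30,780.00
Total: $151,412.50 − $30,780.00 = $120,632.50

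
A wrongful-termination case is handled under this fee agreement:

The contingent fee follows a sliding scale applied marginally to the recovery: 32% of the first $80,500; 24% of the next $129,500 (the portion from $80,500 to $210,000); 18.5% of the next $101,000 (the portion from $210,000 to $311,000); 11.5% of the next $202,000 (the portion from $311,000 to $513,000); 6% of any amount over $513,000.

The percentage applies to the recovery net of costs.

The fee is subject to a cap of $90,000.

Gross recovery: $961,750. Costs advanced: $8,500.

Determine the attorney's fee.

$90,000.00

Fee base (net of costs): $961,750 − $8,500 = $953,250
First $80,500 at 32% = $25,760.00
Next $129,500 at 24% = $31,080.00
Next $101,000 at 18.5% = $18,685.00
Next $202,000 at 11.5% = $23,230.00
Remaining $440,250 at 6% = $26,415.00
Fee: $25,760.00 + $31,080.00 + $18,685.00 + $23,230.00 + $26,415.00 = $125,170.00
$125,170.00 exceeds the $90,000 cap, so the fee is capped at $90,000.00.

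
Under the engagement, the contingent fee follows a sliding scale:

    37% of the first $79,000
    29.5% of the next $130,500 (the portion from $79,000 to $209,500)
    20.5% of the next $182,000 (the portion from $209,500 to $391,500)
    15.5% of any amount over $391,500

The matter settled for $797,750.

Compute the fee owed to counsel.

$168,006.25

First $79,000 at 37% = $29,230.00
Next $130,500 at 29.5% = $38,497.50
Next $182,000 at 20.5% = $37,310.00
Remaining $406,250 at 15.5% = $62,968.75
Fee: $29,230.00 + $38,497.50 + $37,310.00 + $62,968.75 = $168,006.25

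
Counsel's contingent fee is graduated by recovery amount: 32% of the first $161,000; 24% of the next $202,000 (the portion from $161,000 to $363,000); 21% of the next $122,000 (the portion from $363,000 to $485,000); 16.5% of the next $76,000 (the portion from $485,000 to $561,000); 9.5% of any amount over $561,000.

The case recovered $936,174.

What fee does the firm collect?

$173,801.53

First $161,000 at 32% = $51,520.00
Next $202,000 at 24% = $48,480.00
Next $122,000 at 21% = $25,620.00
Next $76,000 at 16.5% = $12,540.00
Remaining $375,174 at 9.5% = $35,641.53
Fee: $51,520.00 + $48,480.00 + $25,620.00 + $12,540.00 + $35,641.53 = $173,801.53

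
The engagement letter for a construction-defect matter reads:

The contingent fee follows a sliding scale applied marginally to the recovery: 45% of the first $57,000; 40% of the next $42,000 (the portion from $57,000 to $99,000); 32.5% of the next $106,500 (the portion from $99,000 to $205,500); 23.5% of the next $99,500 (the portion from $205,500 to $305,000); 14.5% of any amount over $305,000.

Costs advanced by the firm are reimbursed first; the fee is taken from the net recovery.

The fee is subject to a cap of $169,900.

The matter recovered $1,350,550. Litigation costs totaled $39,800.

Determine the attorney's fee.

$169,900.00

Fee base (net of costs): $1,350,550 − $39,800 = $1,310,750
First $57,000 at 45% = $25,650.00
Next $42,000 at 40% = $16,800.00
Next $106,500 at 32.5% = $34,612.50
Next $99,500 at 23.5% = $23,382.50
Remaining $1,005,750 at 14.5% = $145,833.75
Fee: $25,650.00 + $16,800.00 + $34,612.50 + $23,382.50 + $145,833.75 = $246,278.75
$246,278.75 exceeds the $169,900 cap, so the fee is capped at $169,900.00.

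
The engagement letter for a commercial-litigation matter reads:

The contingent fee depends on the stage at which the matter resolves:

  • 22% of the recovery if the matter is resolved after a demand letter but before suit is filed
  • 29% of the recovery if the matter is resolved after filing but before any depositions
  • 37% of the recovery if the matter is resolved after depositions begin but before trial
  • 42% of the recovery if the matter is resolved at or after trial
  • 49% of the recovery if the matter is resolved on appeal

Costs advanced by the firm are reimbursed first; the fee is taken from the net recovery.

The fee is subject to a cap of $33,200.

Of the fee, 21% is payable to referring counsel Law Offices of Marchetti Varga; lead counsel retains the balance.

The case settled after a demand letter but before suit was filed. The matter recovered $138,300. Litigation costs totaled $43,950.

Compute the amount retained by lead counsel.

$16,398.03

Fee base (net of costs): $138,300 − $43,950 = $94,350
The matter settled after a demand letter but before suit was filed, so the 22% rate applies.
$94,350 × 22% = $20,757.00
$20,757.00 is under the $33,200 cap.
Referral share: 21% of $20,757.00 = $4,358.97; lead counsel retains $20,757.00 − $4,358.97 = $16,398.03.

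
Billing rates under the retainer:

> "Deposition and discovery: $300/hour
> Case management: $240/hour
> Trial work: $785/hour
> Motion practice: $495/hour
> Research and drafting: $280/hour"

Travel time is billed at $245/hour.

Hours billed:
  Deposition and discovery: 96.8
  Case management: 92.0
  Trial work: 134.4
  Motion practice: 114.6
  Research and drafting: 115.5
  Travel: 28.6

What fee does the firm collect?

$252,698.00

Deposition and discovery: 96.8 × $300 = $29,040.00
Case management: 92.0 × $240 = $22,080.00
Trial work: 134.4 × $785 = $105,504.00
Motion practice: 114.6 × $495 = $56,727.00
Research and drafting: 115.5 × $280 = $32,340.00
Subtotal: $29,040.00 + $22,080.00 + $105,504.00 + $56,727.00 + $32,340.00 = $245,691.00
Travel: 28.6 × $245 = $7,007.00
Total: $245,691.00 + $7,007.00 = $252,698.00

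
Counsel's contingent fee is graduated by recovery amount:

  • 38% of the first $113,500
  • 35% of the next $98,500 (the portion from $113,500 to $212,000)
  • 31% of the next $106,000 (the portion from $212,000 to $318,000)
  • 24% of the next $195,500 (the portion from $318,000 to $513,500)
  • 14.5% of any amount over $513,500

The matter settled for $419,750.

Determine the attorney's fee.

$134,885.00

First $113,500 at 38% = $43,130.00
Next $98,500 at 35% = $34,475.00
Next $106,000 at 31% = $32,860.00
Remaining $101,750 at 24% = $24,420.00
Fee: $43,130.00 + $34,475.00 + $32,860.00 + $24,420.00 = $134,885.00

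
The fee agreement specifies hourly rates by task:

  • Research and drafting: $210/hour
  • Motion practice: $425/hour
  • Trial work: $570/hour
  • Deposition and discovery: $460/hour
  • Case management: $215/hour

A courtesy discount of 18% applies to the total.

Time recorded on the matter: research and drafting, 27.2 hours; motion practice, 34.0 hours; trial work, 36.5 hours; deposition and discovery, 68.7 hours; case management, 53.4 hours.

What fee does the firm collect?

Research and drafting: 27.2 × $210 = $5,712.00
Motion practice: 34.0 × $425 = $14,450.00
Trial work: 36.5 × $570 = $20,805.00
Deposition and discovery: 68.7 × $460 = $31,602.00
Case management: 53.4 × $215 = $11,481.00
Subtotal: $84,050.00
Less 18% discount: −$15,129.00
Total: $84,050.00 − $15,129.00 = $68,921.00

$68,921.00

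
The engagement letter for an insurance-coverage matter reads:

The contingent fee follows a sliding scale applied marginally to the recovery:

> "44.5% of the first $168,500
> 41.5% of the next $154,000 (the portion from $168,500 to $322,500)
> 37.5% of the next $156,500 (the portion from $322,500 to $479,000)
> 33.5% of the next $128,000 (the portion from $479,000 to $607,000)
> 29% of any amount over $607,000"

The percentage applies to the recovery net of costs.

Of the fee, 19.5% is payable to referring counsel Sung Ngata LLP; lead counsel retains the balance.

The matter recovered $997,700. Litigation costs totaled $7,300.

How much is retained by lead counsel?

Fee base (net of costs): $997,700 − $7,300 = $990,400
First $168,500 at 44.5% = $74,982.50
Next $154,000 at 41.5% = $63,910.00
Next $156,500 at 37.5% = $58,687.50
Next $128,000 at 33.5% = $42,880.00
Remaining $383,400 at 29% = $111,186.00
Fee: $74,982.50 + $63,910.00 + $58,687.50 + $42,880.00 + $111,186.00 = $351,646.00
Referral share: 19.5% of $351,646.00 = $68,570.97; lead counsel retains $351,646.00 − $68,570.97 = $283,075.03.

$283,075.03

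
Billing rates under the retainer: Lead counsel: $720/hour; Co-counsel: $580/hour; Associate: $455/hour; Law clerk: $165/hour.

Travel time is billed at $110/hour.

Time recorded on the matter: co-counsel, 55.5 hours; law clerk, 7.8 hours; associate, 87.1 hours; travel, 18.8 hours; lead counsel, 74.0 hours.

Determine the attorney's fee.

Lead counsel: 74.0 × $720 = $53,280.00
Co-counsel: 55.5 × $580 = $32,190.00
Associate: 87.1 × $455 = $39,630.50
Law clerk: 7.8 × $165 = $1,287.00
Subtotal: $53,280.00 + $32,190.00 + $39,630.50 + $1,287.00 = $126,387.50
Travel: 18.8 × $110 = $2,068.00
Total: $126,387.50 + $2,068.00 = $128,455.50

$128,455.50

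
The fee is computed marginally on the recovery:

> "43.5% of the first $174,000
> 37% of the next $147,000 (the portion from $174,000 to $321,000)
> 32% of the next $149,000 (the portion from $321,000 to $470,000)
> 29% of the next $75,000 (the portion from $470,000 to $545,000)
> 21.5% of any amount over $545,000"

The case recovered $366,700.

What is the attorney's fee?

$144,704.00

First $174,000 at 43.5% = $75,690.00
Next $147,000 at 37% = $54,390.00
Remaining $45,700 at 32% = $14,624.00
Fee: $75,690.00 + $54,390.00 + $14,624.00 = $144,704.00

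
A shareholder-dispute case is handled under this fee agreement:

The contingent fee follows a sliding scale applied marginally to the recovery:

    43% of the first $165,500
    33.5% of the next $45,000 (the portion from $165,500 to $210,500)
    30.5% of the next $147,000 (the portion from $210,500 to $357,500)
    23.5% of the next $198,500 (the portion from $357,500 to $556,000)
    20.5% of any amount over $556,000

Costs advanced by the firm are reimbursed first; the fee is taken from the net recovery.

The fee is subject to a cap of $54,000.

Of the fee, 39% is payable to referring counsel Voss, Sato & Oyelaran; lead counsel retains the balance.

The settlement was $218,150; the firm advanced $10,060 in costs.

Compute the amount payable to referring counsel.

Fee base (net of costs): $218,150 − $10,060 = $208,090
First $165,500 at 43% = $71,165.00
Remaining $42,590 at 33.5% = $14,267.65
Fee: $71,165.00 + $14,267.65 = $85,432.65
$85,432.65 exceeds the $54,000 cap, so the fee is capped at $54,000.00.
Referral share: 39% of $54,000.00 = $21,060.00; lead counsel retains $54,000.00 − $21,060.00 = $32,940.00.

$21,060.00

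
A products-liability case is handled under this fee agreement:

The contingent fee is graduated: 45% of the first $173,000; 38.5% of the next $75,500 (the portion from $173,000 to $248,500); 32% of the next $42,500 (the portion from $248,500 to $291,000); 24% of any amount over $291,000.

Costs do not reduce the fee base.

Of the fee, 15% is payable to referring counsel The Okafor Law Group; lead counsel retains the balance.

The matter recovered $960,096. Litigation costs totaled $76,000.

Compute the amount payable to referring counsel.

$42,165.08

Fee base is the gross recovery, $960,096; costs are reimbursed separately.
First $173,000 at 45% = $77,850.00
Next $75,500 at 38.5% = $29,067.50
Next $42,500 at 32% = $13,600.00
Remaining $669,096 at 24% = $160,583.04
Fee: $77,850.00 + $29,067.50 + $13,600.00 + $160,583.04 = $281,100.54
Referral share: 15% of $281,100.54 = $42,165.08; lead counsel retains $281,100.54 − $42,165.08 = $238,935.46.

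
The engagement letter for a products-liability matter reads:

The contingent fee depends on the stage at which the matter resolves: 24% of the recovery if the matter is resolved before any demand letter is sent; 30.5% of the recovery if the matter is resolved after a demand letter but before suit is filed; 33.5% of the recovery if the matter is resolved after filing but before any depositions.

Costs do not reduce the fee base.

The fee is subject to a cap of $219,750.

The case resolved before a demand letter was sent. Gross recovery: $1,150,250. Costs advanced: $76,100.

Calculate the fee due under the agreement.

$219,750.00

Fee base is the gross recovery, $1,150,250; costs are reimbursed separately.
The matter resolved before a demand letter was sent, so the 24% rate applies.
$1,150,250 × 24% = $276,060.00
$276,060.00 exceeds the $219,750 cap, so the fee is capped at $219,750.00.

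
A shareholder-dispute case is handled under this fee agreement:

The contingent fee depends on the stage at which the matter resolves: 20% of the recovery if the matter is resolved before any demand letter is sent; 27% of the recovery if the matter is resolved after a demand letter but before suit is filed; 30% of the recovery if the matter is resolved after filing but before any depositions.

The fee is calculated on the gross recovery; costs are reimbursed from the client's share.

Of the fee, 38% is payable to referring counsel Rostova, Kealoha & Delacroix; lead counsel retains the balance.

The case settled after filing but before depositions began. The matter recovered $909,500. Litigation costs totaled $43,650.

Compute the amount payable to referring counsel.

Fee base is the gross recovery, $909,500; costs are reimbursed separately.
The matter settled after filing but before depositions began, so the 30% rate applies.
$909,500 × 30% = $272,850.00
Referral share: 38% of $272,850.00 = $103,683.00; lead counsel retains $272,850.00 − $103,683.00 = $169,167.00.

$103,683.00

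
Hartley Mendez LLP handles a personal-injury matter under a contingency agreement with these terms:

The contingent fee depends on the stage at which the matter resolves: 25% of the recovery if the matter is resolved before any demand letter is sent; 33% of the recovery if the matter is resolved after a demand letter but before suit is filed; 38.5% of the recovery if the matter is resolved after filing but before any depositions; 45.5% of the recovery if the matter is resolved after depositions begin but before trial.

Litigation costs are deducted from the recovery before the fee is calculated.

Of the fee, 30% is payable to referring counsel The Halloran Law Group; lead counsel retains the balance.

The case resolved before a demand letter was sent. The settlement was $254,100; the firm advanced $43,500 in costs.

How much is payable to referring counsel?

Fee base (net of costs): $254,100 − $43,500 = $210,600
The matter resolved before a demand letter was sent, so the 25% rate applies.
$210,600 × 25% = $52,650.00
Referral share: 30% of $52,650.00 = $15,795.00; lead counsel retains $52,650.00 − $15,795.00 = $36,855.00.

$15,795.00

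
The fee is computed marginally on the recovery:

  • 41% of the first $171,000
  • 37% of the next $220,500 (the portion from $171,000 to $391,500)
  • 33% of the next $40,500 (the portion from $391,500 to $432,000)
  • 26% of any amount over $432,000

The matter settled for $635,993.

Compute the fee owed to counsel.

First $171,000 at 41% = $70,110.00
Next $220,500 at 37% = $81,585.00
Next $40,500 at 33% = $13,365.00
Remaining $203,993 at 26% = $53,038.18
Fee: $70,110.00 + $81,585.00 + $13,365.00 + $53,038.18 = $218,098.18

$218,098.18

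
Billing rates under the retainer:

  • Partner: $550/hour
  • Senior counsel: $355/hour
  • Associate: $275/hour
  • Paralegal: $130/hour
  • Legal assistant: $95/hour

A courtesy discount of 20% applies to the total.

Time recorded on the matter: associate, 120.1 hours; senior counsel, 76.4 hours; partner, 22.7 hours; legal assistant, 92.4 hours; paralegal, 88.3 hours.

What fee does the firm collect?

$74,313.20

Partner: 22.7 × $550 = $12,485.00
Senior counsel: 76.4 × $355 = $27,122.00
Associate: 120.1 × $275 = $33,027.50
Paralegal: 88.3 × $130 = $11,479.00
Legal assistant: 92.4 × $95 = $8,778.00
Subtotal: $92,891.50
Less 20% discount: −$18,578.30
Total: $92,891.50 − $18,578.30 = $74,313.20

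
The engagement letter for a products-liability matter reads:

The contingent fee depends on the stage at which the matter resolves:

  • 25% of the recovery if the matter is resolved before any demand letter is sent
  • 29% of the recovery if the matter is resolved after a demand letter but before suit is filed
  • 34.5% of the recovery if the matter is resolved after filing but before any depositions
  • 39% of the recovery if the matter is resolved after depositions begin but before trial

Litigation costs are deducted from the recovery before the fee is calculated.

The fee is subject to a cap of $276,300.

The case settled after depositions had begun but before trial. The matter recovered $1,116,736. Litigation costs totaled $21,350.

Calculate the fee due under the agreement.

Fee base (net of costs): $1,116,736 − $21,350 = $1,095,386
The matter settled after depositions had begun but before trial, so the 39% rate applies.
$1,095,386 × 39% = $427,200.54
$427,200.54 exceeds the $276,300 cap, so the fee is capped at $276,300.00.

$276,300.00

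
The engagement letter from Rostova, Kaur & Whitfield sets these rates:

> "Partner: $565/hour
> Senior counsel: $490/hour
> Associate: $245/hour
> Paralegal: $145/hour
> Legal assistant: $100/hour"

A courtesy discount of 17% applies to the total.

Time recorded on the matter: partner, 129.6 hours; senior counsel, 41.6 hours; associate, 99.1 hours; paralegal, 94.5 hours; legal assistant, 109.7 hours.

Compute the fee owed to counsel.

Partner: 129.6 × $565 = $73,224.00
Senior counsel: 41.6 × $490 = $20,384.00
Associate: 99.1 × $245 = $24,279.50
Paralegal: 94.5 × $145 = $13,702.50
Legal assistant: 109.7 × $100 = $10,970.00
Subtotal: $142,560.00
Less 17% discount: −$24,235.20
Total: $142,560.00 − $24,235.20 = $118,324.80

$118,324.80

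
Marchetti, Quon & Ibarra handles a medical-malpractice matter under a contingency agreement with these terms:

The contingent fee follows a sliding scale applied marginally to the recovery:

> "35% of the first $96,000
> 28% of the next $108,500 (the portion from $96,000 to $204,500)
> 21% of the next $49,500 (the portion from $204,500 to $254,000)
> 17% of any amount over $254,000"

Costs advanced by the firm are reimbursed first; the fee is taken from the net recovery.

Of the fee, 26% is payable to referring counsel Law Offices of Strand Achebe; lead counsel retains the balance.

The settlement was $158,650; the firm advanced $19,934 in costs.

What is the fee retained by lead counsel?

$33,714.76

Fee base (net of costs): $158,650 − $19,934 = $138,716
First $96,000 at 35% = $33,600.00
Remaining $42,716 at 28% = $11,960.48
Fee: $33,600.00 + $11,960.48 = $45,560.48
Referral share: 26% of $45,560.48 = $11,845.72; lead counsel retains $45,560.48 − $11,845.72 = $33,714.76.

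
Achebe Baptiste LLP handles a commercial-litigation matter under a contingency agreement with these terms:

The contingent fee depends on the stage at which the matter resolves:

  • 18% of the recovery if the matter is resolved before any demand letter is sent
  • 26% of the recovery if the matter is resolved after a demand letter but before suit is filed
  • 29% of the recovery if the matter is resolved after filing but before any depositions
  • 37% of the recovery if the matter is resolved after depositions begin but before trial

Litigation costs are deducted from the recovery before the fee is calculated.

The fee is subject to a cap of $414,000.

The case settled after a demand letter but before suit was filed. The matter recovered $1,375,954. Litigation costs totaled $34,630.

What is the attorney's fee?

$348,744.24

Fee base (net of costs): $1,375,954 − $34,630 = $1,341,324
The matter settled after a demand letter but before suit was filed, so the 26% rate applies.
$1,341,324 × 26% = $348,744.24
$348,744.24 is under the $414,000 cap.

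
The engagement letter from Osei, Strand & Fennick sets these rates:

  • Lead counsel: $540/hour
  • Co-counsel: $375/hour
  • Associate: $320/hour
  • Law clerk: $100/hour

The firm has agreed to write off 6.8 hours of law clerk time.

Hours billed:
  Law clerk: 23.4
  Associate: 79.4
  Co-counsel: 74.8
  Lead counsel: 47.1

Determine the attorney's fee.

Lead counsel: 47.1 × $540 = $25,434.00
Co-counsel: 74.8 × $375 = $28,050.00
Associate: 79.4 × $320 = $25,408.00
Law clerk: 23.4 × $100 = $2,340.00
Subtotal: $81,232.00
Write-off: 6.8 × $100 = $680.00
Total: $81,232.00 − $680.00 = $80,552.00

$80,552.00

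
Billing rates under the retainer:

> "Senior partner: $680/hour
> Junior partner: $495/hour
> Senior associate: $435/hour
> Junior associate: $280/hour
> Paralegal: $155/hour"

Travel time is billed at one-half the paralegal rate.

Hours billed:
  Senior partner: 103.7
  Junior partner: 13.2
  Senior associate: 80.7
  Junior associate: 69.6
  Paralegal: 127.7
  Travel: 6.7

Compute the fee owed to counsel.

$151,955.25

Senior partner: 103.7 × $680 = $70,516.00
Junior partner: 13.2 × $495 = $6,534.00
Senior associate: 80.7 × $435 = $35,104.50
Junior associate: 69.6 × $280 = $19,488.00
Paralegal: 127.7 × $155 = $19,793.50
Subtotal: $70,516.00 + $6,534.00 + $35,104.50 + $19,488.00 + $19,793.50 = $151,436.00
Travel: 6.7 × ($155 ÷ 2) = 6.7 × $77.50 = $519.25
Total: $151,436.00 + $519.25 = $151,955.25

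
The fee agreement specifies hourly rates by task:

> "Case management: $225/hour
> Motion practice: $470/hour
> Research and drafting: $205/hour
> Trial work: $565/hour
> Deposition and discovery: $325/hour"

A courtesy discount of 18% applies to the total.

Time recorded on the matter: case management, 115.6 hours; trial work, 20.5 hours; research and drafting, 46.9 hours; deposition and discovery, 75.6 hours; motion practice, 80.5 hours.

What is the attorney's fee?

$89,881.84

Case management: 115.6 × $225 = $26,010.00
Motion practice: 80.5 × $470 = $37,835.00
Research and drafting: 46.9 × $205 = $9,614.50
Trial work: 20.5 × $565 = $11,582.50
Deposition and discovery: 75.6 × $325 = $24,570.00
Subtotal: $109,612.00
Less 18% discount: −$19,730.16
Total: $109,612.00 − $19,730.16 = $89,881.84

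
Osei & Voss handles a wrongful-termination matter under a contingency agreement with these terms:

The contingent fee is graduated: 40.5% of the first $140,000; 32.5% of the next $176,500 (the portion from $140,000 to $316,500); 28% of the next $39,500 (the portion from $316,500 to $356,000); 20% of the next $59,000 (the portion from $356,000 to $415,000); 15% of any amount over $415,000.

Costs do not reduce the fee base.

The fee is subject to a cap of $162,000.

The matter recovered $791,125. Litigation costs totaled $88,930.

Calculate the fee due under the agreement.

$162,000.00

Fee base is the gross recovery, $791,125; costs are reimbursed separately.
First $140,000 at 40.5% = $56,700.00
Next $176,500 at 32.5% = $57,362.50
Next $39,500 at 28% = $11,060.00
Next $59,000 at 20% = $11,800.00
Remaining $376,125 at 15% = $56,418.75
Fee: $56,700.00 + $57,362.50 + $11,060.00 + $11,800.00 + $56,418.75 = $193,341.25
$193,341.25 exceeds the $162,000 cap, so the fee is capped at $162,000.00.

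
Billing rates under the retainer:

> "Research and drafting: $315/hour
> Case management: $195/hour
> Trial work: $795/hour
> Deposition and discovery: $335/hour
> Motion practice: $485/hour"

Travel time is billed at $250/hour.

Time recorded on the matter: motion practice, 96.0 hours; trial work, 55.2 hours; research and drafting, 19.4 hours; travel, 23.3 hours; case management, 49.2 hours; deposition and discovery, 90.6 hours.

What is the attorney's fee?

$142,325.00

Research and drafting: 19.4 × $315 = $6,111.00
Case management: 49.2 × $195 = $9,594.00
Trial work: 55.2 × $795 = $43,884.00
Deposition and discovery: 90.6 × $335 = $30,351.00
Motion practice: 96.0 × $485 = $46,560.00
Subtotal: $6,111.00 + $9,594.00 + $43,884.00 + $30,351.00 + $46,560.00 = $136,500.00
Travel: 23.3 × $250 = $5,825.00
Total: $136,500.00 + $5,825.00 = $142,325.00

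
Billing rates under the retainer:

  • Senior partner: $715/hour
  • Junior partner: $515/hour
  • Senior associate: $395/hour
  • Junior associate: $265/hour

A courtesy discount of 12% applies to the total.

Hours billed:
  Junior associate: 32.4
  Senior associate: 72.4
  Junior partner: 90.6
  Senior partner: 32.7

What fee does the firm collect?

$94,356.68

Senior partner: 32.7 × $715 = $23,380.50
Junior partner: 90.6 × $515 = $46,659.00
Senior associate: 72.4 × $395 = $28,598.00
Junior associate: 32.4 × $265 = $8,586.00
Subtotal: $107,223.50
Less 12% discount: −$12,866.82
Total: $107,223.50 − $12,866.82 = $94,356.68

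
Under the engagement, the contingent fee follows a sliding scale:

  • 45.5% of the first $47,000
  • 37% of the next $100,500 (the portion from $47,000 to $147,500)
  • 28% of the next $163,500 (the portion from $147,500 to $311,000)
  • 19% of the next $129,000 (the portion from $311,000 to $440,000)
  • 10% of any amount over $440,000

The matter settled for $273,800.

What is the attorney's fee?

$93,934.00

First $47,000 at 45.5% = $21,385.00
Next $100,500 at 37% = $37,185.00
Remaining $126,300 at 28% = $35,364.00
Fee: $21,385.00 + $37,185.00 + $35,364.00 = $93,934.00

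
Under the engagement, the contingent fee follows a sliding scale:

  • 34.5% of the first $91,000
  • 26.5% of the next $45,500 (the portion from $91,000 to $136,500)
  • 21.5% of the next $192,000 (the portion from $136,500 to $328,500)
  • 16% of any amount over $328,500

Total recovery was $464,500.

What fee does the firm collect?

$106,492.50

First $91,000 at 34.5% = $31,395.00
Next $45,500 at 26.5% = $12,057.50
Next $192,000 at 21.5% = $41,280.00
Remaining $136,000 at 16% = $21,760.00
Fee: $31,395.00 + $12,057.50 + $41,280.00 + $21,760.00 = $106,492.50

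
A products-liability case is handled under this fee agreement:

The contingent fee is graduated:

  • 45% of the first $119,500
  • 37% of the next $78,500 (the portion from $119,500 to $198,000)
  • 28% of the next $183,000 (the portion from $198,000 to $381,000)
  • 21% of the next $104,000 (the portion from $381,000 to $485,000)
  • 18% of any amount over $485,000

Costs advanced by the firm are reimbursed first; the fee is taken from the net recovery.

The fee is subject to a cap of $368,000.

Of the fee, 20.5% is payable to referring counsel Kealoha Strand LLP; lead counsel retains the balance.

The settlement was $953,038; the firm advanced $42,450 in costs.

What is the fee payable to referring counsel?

$47,663.70

Fee base (net of costs): $953,038 − $42,450 = $910,588
First $119,500 at 45% = $53,775.00
Next $78,500 at 37% = $29,045.00
Next $183,000 at 28% = $51,240.00
Next $104,000 at 21% = $21,840.00
Remaining $425,588 at 18% = $76,605.84
Fee: $53,775.00 + $29,045.00 + $51,240.00 + $21,840.00 + $76,605.84 = $232,505.84
$232,505.84 is under the $368,000 cap.
Referral share: 20.5% of $232,505.84 = $47,663.70; lead counsel retains $232,505.84 − $47,663.70 = $184,842.14.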